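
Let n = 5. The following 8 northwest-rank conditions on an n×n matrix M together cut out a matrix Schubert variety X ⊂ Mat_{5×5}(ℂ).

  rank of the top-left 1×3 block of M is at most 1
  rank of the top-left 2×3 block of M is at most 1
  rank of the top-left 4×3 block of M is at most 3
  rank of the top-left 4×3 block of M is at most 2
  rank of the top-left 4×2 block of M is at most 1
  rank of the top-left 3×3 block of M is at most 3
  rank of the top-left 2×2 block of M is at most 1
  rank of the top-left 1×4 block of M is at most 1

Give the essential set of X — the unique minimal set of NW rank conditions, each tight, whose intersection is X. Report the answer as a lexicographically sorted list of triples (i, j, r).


Rank table r_w(5×5) implied by the 8 constraints:

  1, 1, 1, 1, 1
  1, 1, 1, 2, 2
  1, 1, 2, 3, 3
  1, 1, 2, 3, 4
  1, 2, 3, 4, 5

hence w(1..5) = (1, 4, 3, 5, 2).

Fulton essential set (2 of the 4 Rothe cells):

[(2, 3, 1), (4, 2, 1)]


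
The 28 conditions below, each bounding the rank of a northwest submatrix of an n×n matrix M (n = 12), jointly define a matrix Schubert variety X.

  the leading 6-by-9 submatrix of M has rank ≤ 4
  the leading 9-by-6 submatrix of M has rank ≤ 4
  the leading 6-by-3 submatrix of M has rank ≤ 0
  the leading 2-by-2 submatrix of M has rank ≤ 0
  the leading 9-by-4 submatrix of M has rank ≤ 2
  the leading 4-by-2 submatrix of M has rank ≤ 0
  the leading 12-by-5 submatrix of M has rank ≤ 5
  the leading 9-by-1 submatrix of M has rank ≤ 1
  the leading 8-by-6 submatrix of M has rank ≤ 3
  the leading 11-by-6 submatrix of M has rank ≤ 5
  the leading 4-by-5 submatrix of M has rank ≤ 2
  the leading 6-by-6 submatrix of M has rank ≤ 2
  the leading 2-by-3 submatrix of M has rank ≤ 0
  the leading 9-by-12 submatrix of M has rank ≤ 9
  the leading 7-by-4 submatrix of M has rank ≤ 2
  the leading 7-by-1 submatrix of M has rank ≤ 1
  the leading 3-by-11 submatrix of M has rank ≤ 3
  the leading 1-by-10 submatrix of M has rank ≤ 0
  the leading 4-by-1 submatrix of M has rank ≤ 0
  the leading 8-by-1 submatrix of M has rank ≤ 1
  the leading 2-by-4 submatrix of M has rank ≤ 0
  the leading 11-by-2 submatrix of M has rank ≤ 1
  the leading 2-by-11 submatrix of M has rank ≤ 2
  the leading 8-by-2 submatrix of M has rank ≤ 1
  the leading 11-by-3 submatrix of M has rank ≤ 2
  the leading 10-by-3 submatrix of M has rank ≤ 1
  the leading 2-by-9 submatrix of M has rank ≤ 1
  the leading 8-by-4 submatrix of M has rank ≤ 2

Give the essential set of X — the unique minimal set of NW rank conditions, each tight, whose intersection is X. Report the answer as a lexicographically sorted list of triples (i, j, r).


Recovering R(i,j) via the rank-extension bound from the 28 conditions:

  0, 0, 0, 0, 0, 0, 0, 0, 0, 0, 1, 1
  0, 0, 0, 0, 1, 1, 1, 1, 1, 1, 2, 2
  0, 0, 0, 1, 2, 2, 2, 2, 2, 2, 3, 3
  0, 0, 0, 1, 2, 2, 3, 3, 3, 3, 4, 4
  0, 0, 0, 1, 2, 2, 3, 4, 4, 4, 5, 5
  0, 0, 0, 1, 2, 2, 3, 4, 4, 5, 6, 6
  1, 1, 1, 2, 3, 3, 4, 5, 5, 6, 7, 7
  1, 1, 1, 2, 3, 3, 4, 5, 6, 7, 8, 8
  1, 1, 1, 2, 3, 4, 5, 6, 7, 8, 9, 9
  1, 1, 1, 2, 3, 4, 5, 6, 7, 8, 9, 10
  1, 1, 2, 3, 4, 5, 6, 7, 8, 9, 10, 11
  1, 2, 3, 4, 5, 6, 7, 8, 9, 10, 11, 12

so w = (11, 5, 4, 7, 8, 10, 1, 9, 6, 12, 3, 2).

Fulton essential set (8 of the 38 Rothe cells):

[(1, 10, 0), (2, 4, 0), (6, 3, 0), (6, 6, 2), (6, 9, 4), (8, 6, 3), (10, 3, 1), (11, 2, 1)]


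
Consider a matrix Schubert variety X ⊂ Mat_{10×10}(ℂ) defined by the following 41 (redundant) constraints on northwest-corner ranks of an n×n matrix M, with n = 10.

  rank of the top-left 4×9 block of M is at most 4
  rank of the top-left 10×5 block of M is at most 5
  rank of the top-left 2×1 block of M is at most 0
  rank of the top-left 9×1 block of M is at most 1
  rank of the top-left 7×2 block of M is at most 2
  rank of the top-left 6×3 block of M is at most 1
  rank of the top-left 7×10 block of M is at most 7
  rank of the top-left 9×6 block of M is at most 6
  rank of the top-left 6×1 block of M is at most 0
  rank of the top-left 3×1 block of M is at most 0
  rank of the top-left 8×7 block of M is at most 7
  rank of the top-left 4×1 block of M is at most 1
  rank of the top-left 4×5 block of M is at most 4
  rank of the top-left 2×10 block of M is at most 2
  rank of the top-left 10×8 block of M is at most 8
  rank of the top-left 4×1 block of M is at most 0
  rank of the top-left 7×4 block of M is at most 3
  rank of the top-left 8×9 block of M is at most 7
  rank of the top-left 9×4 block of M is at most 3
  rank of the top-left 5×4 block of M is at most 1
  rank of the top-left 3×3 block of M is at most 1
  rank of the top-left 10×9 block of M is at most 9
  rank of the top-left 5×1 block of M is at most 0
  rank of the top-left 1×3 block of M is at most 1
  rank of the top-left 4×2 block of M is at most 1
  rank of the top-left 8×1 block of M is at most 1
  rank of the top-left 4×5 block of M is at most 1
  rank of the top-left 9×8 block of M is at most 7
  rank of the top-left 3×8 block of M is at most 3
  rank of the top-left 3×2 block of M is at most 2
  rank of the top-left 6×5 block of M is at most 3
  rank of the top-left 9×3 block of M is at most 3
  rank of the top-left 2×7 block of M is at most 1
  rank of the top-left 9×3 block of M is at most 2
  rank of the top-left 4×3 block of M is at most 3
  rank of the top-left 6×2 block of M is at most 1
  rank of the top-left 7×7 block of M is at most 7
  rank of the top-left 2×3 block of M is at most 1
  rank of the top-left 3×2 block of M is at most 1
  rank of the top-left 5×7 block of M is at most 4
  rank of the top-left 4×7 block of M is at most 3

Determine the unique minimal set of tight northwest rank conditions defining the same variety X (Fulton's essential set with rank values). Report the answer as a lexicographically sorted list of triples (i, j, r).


Rank table r_w(10×10) implied by the 41 constraints:

  0  1  1  1  1  1  1  1  1  1
  0  1  1  1  1  1  1  2  2  2
  0  1  1  1  1  2  2  3  3  3
  0  1  1  1  1  2  3  4  4  4
  0  1  1  1  2  3  4  5  5  5
  0  1  1  2  3  4  5  6  6  6
  1  2  2  3  4  5  6  7  7  7
  1  2  2  3  4  5  6  7  7  8
  1  2  2  3  4  5  6  7  8  9
  1  2  3  4  5  6  7  8  9  10

reading off 1-entries of Δ²R: w = (2, 8, 6, 7, 5, 4, 1, 10, 9, 3).

Fulton essential set (7 of the 23 Rothe cells):

[(2, 7, 1), (4, 5, 1), (5, 4, 1), (6, 1, 0), (6, 3, 1), (8, 9, 7), (9, 3, 2)]


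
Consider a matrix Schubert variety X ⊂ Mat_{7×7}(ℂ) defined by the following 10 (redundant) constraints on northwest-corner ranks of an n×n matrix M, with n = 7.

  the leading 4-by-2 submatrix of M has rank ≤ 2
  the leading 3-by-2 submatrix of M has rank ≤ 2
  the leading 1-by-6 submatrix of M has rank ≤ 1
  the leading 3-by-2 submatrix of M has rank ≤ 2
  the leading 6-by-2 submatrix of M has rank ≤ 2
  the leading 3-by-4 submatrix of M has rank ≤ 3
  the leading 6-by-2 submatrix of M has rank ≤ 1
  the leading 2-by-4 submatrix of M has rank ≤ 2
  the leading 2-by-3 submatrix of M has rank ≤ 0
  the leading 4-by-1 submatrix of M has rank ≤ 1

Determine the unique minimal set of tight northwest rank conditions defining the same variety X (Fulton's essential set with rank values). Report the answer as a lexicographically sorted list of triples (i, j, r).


Reconstructing r_w from the 10 given conditions:

  i=1: 0 | 0 | 0 | 1 | 1 | 1 | 1
  i=2: 0 | 0 | 0 | 1 | 2 | 2 | 2
  i=3: 1 | 1 | 1 | 2 | 3 | 3 | 3
  i=4: 1 | 1 | 2 | 3 | 4 | 4 | 4
  i=5: 1 | 1 | 2 | 3 | 4 | 5 | 5
  i=6: 1 | 1 | 2 | 3 | 4 | 5 | 6
  i=7: 1 | 2 | 3 | 4 | 5 | 6 | 7

so w = (4, 5, 1, 3, 6, 7, 2).

|D(w)|=9, |Ess(w)|=2:

[(2, 3, 0), (6, 2, 1)]


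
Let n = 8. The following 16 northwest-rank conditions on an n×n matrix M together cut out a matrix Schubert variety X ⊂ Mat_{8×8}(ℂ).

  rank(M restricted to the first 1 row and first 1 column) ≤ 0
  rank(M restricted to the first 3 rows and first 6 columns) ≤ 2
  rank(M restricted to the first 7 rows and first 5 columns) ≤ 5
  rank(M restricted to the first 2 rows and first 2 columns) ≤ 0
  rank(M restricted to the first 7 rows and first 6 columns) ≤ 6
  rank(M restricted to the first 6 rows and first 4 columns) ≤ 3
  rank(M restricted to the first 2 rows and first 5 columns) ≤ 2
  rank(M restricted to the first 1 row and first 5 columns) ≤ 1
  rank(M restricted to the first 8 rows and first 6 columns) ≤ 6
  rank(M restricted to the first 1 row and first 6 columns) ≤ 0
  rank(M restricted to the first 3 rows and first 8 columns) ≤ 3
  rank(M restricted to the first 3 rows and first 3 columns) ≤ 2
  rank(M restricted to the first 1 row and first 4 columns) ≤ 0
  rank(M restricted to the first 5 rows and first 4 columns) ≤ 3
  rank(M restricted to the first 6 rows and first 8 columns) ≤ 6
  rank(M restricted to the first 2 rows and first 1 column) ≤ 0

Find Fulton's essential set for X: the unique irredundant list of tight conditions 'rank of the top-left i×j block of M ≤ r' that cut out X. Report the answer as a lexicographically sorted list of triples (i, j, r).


Computing R[i][j] = min implied NW-rank bound (n=8, 16 conditions):

  row 1: 0 | 0 | 0 | 0 | 0 | 0 | 1 | 1
  row 2: 0 | 0 | 1 | 1 | 1 | 1 | 2 | 2
  row 3: 1 | 1 | 2 | 2 | 2 | 2 | 3 | 3
  row 4: 1 | 2 | 3 | 3 | 3 | 3 | 4 | 4
  row 5: 1 | 2 | 3 | 3 | 4 | 4 | 5 | 5
  row 6: 1 | 2 | 3 | 3 | 4 | 5 | 6 | 6
  row 7: 1 | 2 | 3 | 4 | 5 | 6 | 7 | 7
  row 8: 1 | 2 | 3 | 4 | 5 | 6 | 7 | 8

second differences of R give the permutation w = (7, 3, 1, 2, 5, 6, 4, 8).

Fulton essential set (3 of the 10 Rothe cells):

[(1, 6, 0), (2, 2, 0), (6, 4, 3)]


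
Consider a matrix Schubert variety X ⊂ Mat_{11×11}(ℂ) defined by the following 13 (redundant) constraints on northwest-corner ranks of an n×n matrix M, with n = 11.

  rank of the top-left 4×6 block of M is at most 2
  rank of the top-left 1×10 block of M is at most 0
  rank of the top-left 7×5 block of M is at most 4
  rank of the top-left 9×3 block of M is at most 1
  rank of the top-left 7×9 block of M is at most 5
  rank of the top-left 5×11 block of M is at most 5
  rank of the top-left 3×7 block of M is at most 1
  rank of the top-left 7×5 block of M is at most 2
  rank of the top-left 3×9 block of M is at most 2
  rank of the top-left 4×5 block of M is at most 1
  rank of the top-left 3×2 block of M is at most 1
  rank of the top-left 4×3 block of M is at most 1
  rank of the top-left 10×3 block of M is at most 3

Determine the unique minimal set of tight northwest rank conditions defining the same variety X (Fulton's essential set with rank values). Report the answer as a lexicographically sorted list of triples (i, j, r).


Propagating the 13 rank bounds to every northwest block:

  R[1]: 0, 0, 0, 0, 0, 0, 0, 0, 0, 0, 1
  R[2]: 1, 1, 1, 1, 1, 1, 1, 1, 1, 1, 2
  R[3]: 1, 1, 1, 1, 1, 1, 1, 2, 2, 2, 3
  R[4]: 1, 1, 1, 1, 1, 2, 2, 3, 3, 3, 4
  R[5]: 1, 1, 1, 2, 2, 3, 3, 4, 4, 4, 5
  R[6]: 1, 1, 1, 2, 2, 3, 4, 5, 5, 5, 6
  R[7]: 1, 1, 1, 2, 2, 3, 4, 5, 5, 6, 7
  R[8]: 1, 1, 1, 2, 3, 4, 5, 6, 6, 7, 8
  R[9]: 1, 1, 1, 2, 3, 4, 5, 6, 7, 8, 9
  R[10]: 1, 2, 2, 3, 4, 5, 6, 7, 8, 9, 10
  R[11]: 1, 2, 3, 4, 5, 6, 7, 8, 9, 10, 11

giving w = (11, 1, 8, 6, 4, 7, 10, 5, 9, 2, 3) via Δ²R.

D(w) has 33 cells with 6 SE-corners; essential set:

[(1, 10, 0), (3, 7, 1), (4, 5, 1), (7, 5, 2), (7, 9, 5), (9, 3, 1)]


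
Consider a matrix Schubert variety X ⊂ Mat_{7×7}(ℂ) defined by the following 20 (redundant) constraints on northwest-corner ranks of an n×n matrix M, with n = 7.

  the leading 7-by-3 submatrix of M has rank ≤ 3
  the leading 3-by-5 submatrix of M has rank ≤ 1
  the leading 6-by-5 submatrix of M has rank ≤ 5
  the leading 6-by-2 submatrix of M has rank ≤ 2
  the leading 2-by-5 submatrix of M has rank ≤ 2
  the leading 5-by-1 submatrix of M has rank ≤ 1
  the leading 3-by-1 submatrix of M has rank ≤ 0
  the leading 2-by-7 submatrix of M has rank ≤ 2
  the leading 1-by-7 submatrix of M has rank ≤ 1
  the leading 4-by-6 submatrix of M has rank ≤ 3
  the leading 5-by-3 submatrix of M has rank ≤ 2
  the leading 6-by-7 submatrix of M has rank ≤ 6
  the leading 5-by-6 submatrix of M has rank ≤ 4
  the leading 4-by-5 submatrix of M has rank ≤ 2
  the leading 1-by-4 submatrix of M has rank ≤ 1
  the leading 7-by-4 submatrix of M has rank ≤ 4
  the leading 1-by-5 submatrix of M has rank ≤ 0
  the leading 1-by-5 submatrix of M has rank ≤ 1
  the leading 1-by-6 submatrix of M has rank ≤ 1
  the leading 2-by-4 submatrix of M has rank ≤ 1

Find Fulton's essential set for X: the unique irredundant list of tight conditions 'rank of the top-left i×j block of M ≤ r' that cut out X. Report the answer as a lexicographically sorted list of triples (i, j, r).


Reconstructing r_w from the 20 given conditions:

  R[1]: 0 | 0 | 0 | 0 | 0 | 1 | 1
  R[2]: 0 | 1 | 1 | 1 | 1 | 2 | 2
  R[3]: 0 | 1 | 1 | 1 | 1 | 2 | 3
  R[4]: 1 | 2 | 2 | 2 | 2 | 3 | 4
  R[5]: 1 | 2 | 2 | 3 | 3 | 4 | 5
  R[6]: 1 | 2 | 3 | 4 | 4 | 5 | 6
  R[7]: 1 | 2 | 3 | 4 | 5 | 6 | 7

the unique w with this rank table is (6, 2, 7, 1, 4, 3, 5).

Rothe diagram D(w) (11 cells), 4 SE-corners (essential conditions):

[(1, 5, 0), (3, 1, 0), (3, 5, 1), (5, 3, 2)]


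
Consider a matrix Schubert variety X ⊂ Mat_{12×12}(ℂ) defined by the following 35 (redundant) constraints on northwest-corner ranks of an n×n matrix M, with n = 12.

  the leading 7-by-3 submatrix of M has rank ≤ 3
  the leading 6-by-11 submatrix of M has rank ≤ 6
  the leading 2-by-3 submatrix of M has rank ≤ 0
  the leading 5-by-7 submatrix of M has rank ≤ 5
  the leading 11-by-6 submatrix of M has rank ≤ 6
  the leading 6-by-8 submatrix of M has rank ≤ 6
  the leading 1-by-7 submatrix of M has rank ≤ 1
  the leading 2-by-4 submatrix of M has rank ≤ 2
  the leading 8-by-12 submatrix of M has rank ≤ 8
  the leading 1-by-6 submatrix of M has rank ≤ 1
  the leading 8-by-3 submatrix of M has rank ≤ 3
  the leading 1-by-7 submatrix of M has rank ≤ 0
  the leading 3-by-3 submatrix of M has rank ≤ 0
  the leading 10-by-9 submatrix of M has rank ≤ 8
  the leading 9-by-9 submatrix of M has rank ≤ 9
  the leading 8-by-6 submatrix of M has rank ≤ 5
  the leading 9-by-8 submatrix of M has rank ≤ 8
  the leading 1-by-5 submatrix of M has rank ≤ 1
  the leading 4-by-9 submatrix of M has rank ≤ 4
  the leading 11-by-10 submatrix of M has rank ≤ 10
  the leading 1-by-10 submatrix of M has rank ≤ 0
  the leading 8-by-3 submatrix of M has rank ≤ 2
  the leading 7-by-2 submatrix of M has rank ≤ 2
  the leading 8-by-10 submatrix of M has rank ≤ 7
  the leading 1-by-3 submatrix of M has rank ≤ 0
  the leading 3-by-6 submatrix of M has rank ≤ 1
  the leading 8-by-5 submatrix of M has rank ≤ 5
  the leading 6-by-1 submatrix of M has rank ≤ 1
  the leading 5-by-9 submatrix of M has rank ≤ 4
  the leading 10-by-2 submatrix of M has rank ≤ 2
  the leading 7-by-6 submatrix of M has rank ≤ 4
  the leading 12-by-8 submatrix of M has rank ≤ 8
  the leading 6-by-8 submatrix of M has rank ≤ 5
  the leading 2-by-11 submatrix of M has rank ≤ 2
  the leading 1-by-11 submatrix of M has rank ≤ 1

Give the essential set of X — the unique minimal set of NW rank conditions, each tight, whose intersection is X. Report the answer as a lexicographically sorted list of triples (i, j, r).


Propagating the 35 rank bounds to every northwest block:

  R[1]: 0 0 0 0 0 0 0 0 0 0 1 1
  R[2]: 0 0 0 1 1 1 1 1 1 1 2 2
  R[3]: 0 0 0 1 1 1 2 2 2 2 3 3
  R[4]: 1 1 1 2 2 2 3 3 3 3 4 4
  R[5]: 1 2 2 3 3 3 4 4 4 4 5 5
  R[6]: 1 2 2 3 4 4 5 5 5 5 6 6
  R[7]: 1 2 2 3 4 4 5 6 6 6 7 7
  R[8]: 1 2 2 3 4 5 6 7 7 7 8 8
  R[9]: 1 2 3 4 5 6 7 8 8 8 9 9
  R[10]: 1 2 3 4 5 6 7 8 8 9 10 10
  R[11]: 1 2 3 4 5 6 7 8 9 10 11 11
  R[12]: 1 2 3 4 5 6 7 8 9 10 11 12

hence w(1..12) = (11, 4, 7, 1, 2, 5, 8, 6, 3, 10, 9, 12).

6 SE-corners of the 23-cell Rothe diagram give Ess(w):

[(1, 10, 0), (3, 3, 0), (3, 6, 1), (7, 6, 4), (8, 3, 2), (10, 9, 8)]


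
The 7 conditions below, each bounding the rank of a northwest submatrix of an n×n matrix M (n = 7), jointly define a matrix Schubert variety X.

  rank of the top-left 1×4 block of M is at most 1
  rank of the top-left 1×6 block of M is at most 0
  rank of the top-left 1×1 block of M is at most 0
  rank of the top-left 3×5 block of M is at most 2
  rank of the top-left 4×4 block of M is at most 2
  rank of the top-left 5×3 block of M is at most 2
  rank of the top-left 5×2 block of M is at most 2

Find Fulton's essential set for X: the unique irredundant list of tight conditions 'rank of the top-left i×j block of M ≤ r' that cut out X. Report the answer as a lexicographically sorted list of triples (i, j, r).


Propagating the 7 rank bounds to every northwest block:

  i=1: 0, 0, 0, 0, 0, 0, 1
  i=2: 1, 1, 1, 1, 1, 1, 2
  i=3: 1, 2, 2, 2, 2, 2, 3
  i=4: 1, 2, 2, 2, 3, 3, 4
  i=5: 1, 2, 2, 3, 4, 4, 5
  i=6: 1, 2, 3, 4, 5, 5, 6
  i=7: 1, 2, 3, 4, 5, 6, 7

the unique w with this rank table is (7, 1, 2, 5, 4, 3, 6).

Rothe diagram D(w) (9 cells), 3 SE-corners (essential conditions):

[(1, 6, 0), (4, 4, 2), (5, 3, 2)]


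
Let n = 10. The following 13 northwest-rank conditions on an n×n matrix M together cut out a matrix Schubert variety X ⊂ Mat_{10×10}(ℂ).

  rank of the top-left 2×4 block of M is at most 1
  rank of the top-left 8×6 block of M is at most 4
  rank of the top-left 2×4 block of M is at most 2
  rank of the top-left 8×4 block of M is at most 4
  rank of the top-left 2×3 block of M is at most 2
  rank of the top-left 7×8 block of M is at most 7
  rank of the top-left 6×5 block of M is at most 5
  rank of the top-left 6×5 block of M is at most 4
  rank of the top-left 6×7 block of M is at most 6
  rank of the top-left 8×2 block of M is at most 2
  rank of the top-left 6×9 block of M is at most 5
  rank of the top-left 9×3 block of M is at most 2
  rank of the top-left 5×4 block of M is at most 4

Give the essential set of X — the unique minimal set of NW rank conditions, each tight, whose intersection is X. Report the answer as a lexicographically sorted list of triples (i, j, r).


Rank table r_w(10×10) implied by the 13 constraints:

  1 | 1 | 1 | 1 | 1 | 1 | 1 | 1 | 1 | 1
  1 | 1 | 1 | 1 | 2 | 2 | 2 | 2 | 2 | 2
  1 | 2 | 2 | 2 | 3 | 3 | 3 | 3 | 3 | 3
  1 | 2 | 2 | 3 | 4 | 4 | 4 | 4 | 4 | 4
  1 | 2 | 2 | 3 | 4 | 4 | 5 | 5 | 5 | 5
  1 | 2 | 2 | 3 | 4 | 4 | 5 | 5 | 5 | 6
  1 | 2 | 2 | 3 | 4 | 4 | 5 | 6 | 6 | 7
  1 | 2 | 2 | 3 | 4 | 4 | 5 | 6 | 7 | 8
  1 | 2 | 2 | 3 | 4 | 5 | 6 | 7 | 8 | 9
  1 | 2 | 3 | 4 | 5 | 6 | 7 | 8 | 9 | 10

so w = (1, 5, 2, 4, 7, 10, 8, 9, 6, 3).

Rothe diagram D(w) (15 cells), 4 SE-corners (essential conditions):

[(2, 4, 1), (6, 9, 5), (8, 6, 4), (9, 3, 2)]


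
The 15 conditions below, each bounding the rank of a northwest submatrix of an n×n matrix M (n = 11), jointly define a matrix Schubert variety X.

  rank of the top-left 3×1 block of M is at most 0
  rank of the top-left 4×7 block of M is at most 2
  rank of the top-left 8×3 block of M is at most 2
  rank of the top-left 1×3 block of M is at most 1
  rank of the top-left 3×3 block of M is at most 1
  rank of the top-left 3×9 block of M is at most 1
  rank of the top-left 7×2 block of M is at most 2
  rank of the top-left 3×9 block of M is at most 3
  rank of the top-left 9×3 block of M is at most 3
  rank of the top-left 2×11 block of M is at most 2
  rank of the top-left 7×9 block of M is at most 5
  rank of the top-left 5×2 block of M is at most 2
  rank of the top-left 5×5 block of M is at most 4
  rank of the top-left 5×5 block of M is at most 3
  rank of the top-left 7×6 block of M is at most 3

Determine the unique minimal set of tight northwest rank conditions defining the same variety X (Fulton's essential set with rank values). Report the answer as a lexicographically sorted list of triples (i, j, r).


Computing R[i][j] = min implied NW-rank bound (n=11, 15 conditions):

  row 1: 0 1 1 1 1 1 1 1 1 1 1
  row 2: 0 1 1 1 1 1 1 1 1 2 2
  row 3: 0 1 1 1 1 1 1 1 1 2 3
  row 4: 1 2 2 2 2 2 2 2 2 3 4
  row 5: 1 2 2 3 3 3 3 3 3 4 5
  row 6: 1 2 2 3 3 3 4 4 4 5 6
  row 7: 1 2 2 3 3 3 4 5 5 6 7
  row 8: 1 2 2 3 4 4 5 6 6 7 8
  row 9: 1 2 3 4 5 5 6 7 7 8 9
  row 10: 1 2 3 4 5 6 7 8 8 9 10
  row 11: 1 2 3 4 5 6 7 8 9 10 11

so w = (2, 10, 11, 1, 4, 7, 8, 5, 3, 6, 9).

D(w) has 25 cells with 4 SE-corners; essential set:

[(3, 1, 0), (3, 9, 1), (7, 6, 3), (8, 3, 2)]


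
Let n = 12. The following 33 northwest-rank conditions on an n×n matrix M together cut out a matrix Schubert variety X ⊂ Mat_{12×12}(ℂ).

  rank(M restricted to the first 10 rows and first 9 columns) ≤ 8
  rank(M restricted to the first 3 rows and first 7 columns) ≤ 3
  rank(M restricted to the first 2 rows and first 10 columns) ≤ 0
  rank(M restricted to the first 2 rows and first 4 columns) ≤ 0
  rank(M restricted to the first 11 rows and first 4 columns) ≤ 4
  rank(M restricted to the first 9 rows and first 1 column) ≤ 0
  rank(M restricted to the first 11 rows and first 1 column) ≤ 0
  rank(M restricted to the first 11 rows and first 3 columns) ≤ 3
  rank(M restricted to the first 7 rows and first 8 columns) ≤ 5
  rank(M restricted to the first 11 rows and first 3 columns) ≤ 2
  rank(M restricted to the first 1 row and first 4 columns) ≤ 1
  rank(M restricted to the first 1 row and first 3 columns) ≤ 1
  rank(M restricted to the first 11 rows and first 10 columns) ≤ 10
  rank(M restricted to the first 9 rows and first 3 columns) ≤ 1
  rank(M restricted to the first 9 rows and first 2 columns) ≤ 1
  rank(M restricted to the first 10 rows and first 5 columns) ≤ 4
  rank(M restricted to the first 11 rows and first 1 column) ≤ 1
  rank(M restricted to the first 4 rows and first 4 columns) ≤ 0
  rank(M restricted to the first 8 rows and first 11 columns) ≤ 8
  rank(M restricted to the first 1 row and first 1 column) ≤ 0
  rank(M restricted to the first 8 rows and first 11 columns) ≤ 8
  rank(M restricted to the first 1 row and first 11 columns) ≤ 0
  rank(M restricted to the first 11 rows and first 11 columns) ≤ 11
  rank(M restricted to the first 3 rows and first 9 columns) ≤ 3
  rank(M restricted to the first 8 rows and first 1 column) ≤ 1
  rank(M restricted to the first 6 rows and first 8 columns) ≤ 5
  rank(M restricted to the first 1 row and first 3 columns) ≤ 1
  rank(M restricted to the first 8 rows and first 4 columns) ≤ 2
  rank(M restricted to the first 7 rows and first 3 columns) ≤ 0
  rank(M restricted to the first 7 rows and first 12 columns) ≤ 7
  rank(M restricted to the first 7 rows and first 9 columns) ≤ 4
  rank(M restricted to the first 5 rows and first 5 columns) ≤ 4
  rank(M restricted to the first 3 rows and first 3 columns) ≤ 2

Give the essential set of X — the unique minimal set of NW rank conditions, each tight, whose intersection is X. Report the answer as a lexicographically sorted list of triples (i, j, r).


Rank table r_w(12×12) implied by the 33 constraints:

  i=1: 0  0  0  0  0  0  0  0  0  0  0  1
  i=2: 0  0  0  0  0  0  0  0  0  0  1  2
  i=3: 0  0  0  0  1  1  1  1  1  1  2  3
  i=4: 0  0  0  0  1  2  2  2  2  2  3  4
  i=5: 0  0  0  1  2  3  3  3  3  3  4  5
  i=6: 0  0  0  1  2  3  4  4  4  4  5  6
  i=7: 0  0  0  1  2  3  4  4  4  5  6  7
  i=8: 0  1  1  2  3  4  5  5  5  6  7  8
  i=9: 0  1  1  2  3  4  5  6  6  7  8  9
  i=10: 0  1  2  3  4  5  6  7  7  8  9  10
  i=11: 0  1  2  3  4  5  6  7  8  9  10  11
  i=12: 1  2  3  4  5  6  7  8  9  10  11  12

second differences of R give the permutation w = (12, 11, 5, 6, 4, 7, 10, 2, 8, 3, 9, 1).

7 SE-corners of the 45-cell Rothe diagram give Ess(w):

[(1, 11, 0), (2, 10, 0), (4, 4, 0), (7, 3, 0), (7, 9, 4), (9, 3, 1), (11, 1, 0)]


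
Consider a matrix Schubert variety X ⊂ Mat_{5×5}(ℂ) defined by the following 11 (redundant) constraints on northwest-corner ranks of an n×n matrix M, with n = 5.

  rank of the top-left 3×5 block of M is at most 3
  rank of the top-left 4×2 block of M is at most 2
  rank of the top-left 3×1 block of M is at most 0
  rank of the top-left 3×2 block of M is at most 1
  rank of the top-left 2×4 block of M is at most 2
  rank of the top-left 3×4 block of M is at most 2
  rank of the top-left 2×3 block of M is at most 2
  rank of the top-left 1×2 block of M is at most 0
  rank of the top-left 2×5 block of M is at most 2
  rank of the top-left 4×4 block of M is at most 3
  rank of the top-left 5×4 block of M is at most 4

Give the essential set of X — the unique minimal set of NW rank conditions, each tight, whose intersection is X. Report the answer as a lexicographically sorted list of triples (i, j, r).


Recovering R(i,j) via the rank-extension bound from the 11 conditions:

  i=1: 0 0 1 1 1
  i=2: 0 1 2 2 2
  i=3: 0 1 2 2 3
  i=4: 1 2 3 3 4
  i=5: 1 2 3 4 5

the unique w with this rank table is (3, 2, 5, 1, 4).

D(w) has 5 cells with 3 SE-corners; essential set:

[(1, 2, 0), (3, 1, 0), (3, 4, 2)]


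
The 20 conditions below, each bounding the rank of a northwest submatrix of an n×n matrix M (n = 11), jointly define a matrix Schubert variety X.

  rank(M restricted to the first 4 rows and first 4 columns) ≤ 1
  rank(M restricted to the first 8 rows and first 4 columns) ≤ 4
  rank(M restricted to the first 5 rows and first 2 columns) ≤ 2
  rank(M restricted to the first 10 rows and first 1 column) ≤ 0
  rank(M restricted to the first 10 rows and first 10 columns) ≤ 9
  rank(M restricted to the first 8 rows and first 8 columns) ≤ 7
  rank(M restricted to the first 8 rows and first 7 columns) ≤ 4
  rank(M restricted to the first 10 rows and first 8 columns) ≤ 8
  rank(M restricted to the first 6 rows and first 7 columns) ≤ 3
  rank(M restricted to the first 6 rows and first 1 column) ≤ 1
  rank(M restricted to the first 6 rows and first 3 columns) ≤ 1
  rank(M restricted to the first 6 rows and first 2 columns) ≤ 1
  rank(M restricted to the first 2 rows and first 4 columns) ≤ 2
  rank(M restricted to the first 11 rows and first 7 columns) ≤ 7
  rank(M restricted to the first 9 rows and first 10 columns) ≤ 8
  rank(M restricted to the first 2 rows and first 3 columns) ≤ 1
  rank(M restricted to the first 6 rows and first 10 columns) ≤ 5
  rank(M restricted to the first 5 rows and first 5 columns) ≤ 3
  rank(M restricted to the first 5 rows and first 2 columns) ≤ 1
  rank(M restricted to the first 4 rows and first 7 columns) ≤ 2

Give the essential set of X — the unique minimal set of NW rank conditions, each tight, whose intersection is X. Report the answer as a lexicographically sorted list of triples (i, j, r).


Recovering R(i,j) via the rank-extension bound from the 20 conditions:

  i=1: 0 | 1 | 1 | 1 | 1 | 1 | 1 | 1 | 1 | 1 | 1
  i=2: 0 | 1 | 1 | 1 | 2 | 2 | 2 | 2 | 2 | 2 | 2
  i=3: 0 | 1 | 1 | 1 | 2 | 2 | 2 | 3 | 3 | 3 | 3
  i=4: 0 | 1 | 1 | 1 | 2 | 2 | 2 | 3 | 4 | 4 | 4
  i=5: 0 | 1 | 1 | 2 | 3 | 3 | 3 | 4 | 5 | 5 | 5
  i=6: 0 | 1 | 1 | 2 | 3 | 3 | 3 | 4 | 5 | 5 | 6
  i=7: 0 | 1 | 2 | 3 | 4 | 4 | 4 | 5 | 6 | 6 | 7
  i=8: 0 | 1 | 2 | 3 | 4 | 4 | 4 | 5 | 6 | 7 | 8
  i=9: 0 | 1 | 2 | 3 | 4 | 5 | 5 | 6 | 7 | 8 | 9
  i=10: 0 | 1 | 2 | 3 | 4 | 5 | 6 | 7 | 8 | 9 | 10
  i=11: 1 | 2 | 3 | 4 | 5 | 6 | 7 | 8 | 9 | 10 | 11

hence w(1..11) = (2, 5, 8, 9, 4, 11, 3, 10, 6, 7, 1).

Rothe diagram D(w) (27 cells), 7 SE-corners (essential conditions):

[(4, 4, 1), (4, 7, 2), (6, 3, 1), (6, 7, 3), (6, 10, 5), (8, 7, 4), (10, 1, 0)]


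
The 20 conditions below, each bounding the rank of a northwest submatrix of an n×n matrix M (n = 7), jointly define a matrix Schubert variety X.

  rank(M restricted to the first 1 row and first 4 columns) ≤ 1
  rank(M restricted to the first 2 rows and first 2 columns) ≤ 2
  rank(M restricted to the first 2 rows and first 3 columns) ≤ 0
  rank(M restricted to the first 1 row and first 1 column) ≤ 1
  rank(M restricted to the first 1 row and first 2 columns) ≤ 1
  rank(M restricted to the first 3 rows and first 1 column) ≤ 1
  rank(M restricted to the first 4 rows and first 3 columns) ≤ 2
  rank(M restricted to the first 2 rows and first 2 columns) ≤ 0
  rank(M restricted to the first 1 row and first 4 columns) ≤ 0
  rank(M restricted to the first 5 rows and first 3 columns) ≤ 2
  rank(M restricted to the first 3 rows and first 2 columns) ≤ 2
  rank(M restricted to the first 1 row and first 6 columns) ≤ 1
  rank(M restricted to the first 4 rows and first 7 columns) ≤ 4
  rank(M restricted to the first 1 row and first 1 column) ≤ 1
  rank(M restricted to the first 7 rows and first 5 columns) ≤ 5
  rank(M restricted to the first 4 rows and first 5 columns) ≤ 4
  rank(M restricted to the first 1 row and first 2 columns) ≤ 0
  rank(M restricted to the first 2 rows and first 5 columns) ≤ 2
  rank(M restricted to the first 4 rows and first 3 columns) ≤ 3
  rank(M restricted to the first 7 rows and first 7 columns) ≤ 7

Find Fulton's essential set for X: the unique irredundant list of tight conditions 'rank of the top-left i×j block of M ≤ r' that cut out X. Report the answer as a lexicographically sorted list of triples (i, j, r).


Recovering R(i,j) via the rank-extension bound from the 20 conditions:

  0 0 0 0 1 1 1
  0 0 0 1 2 2 2
  1 1 1 2 3 3 3
  1 2 2 3 4 4 4
  1 2 2 3 4 5 5
  1 2 3 4 5 6 6
  1 2 3 4 5 6 7

so w = (5, 4, 1, 2, 6, 3, 7).

D(w) has 8 cells with 3 SE-corners; essential set:

[(1, 4, 0), (2, 3, 0), (5, 3, 2)]


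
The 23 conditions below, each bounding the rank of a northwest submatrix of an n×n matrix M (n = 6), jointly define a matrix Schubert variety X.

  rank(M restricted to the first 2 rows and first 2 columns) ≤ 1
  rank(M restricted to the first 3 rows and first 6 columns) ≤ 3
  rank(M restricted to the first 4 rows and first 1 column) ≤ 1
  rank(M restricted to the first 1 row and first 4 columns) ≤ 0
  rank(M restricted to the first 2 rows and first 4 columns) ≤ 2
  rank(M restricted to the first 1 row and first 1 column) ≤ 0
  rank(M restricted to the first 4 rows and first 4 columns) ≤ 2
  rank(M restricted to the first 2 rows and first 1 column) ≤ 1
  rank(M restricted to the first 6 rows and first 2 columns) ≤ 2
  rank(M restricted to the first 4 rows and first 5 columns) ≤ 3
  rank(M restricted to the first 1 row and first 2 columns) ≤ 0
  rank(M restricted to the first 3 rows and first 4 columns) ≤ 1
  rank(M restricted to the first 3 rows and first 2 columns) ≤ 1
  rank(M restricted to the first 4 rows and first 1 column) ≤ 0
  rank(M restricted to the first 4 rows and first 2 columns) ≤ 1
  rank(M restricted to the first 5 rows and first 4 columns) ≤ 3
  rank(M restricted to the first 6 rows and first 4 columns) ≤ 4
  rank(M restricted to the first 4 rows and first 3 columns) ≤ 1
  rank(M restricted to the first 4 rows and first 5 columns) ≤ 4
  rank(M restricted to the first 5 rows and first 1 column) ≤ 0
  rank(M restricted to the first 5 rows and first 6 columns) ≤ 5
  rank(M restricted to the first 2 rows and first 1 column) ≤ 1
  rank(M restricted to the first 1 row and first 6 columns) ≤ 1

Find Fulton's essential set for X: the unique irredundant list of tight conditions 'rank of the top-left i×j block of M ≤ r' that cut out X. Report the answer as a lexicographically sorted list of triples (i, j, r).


Rank table r_w(6×6) implied by the 23 constraints:

  R[1]: 0  0  0  0  1  1
  R[2]: 0  1  1  1  2  2
  R[3]: 0  1  1  1  2  3
  R[4]: 0  1  1  2  3  4
  R[5]: 0  1  2  3  4  5
  R[6]: 1  2  3  4  5  6

giving w = (5, 2, 6, 4, 3, 1) via Δ²R.

Rothe diagram D(w) (11 cells), 4 SE-corners (essential conditions):

[(1, 4, 0), (3, 4, 1), (4, 3, 1), (5, 1, 0)]


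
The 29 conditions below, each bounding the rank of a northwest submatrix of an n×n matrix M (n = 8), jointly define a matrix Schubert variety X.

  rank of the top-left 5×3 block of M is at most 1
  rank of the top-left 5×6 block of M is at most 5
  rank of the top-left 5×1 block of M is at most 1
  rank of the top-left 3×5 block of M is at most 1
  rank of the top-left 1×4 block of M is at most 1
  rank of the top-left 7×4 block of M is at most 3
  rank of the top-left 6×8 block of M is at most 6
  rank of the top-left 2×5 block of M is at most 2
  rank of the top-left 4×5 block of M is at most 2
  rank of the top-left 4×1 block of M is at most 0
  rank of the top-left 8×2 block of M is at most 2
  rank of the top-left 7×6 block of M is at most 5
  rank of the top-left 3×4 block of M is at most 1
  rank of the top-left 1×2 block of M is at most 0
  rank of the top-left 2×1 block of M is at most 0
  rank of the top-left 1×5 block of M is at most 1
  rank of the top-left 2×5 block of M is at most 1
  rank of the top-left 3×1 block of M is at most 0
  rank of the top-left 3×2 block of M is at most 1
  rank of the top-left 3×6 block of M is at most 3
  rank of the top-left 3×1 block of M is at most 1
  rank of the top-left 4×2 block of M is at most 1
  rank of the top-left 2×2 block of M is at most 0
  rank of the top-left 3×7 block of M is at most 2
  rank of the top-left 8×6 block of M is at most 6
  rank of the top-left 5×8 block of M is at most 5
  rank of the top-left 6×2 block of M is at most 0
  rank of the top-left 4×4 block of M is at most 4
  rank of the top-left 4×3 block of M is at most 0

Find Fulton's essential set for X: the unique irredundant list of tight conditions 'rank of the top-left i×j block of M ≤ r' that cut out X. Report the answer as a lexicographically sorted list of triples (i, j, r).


Rank table r_w(8×8) implied by the 29 constraints:

  i=1: 0 0 0 1 1 1 1 1
  i=2: 0 0 0 1 1 2 2 2
  i=3: 0 0 0 1 1 2 2 3
  i=4: 0 0 0 1 2 3 3 4
  i=5: 0 0 1 2 3 4 4 5
  i=6: 0 0 1 2 3 4 5 6
  i=7: 1 1 2 3 4 5 6 7
  i=8: 1 2 3 4 5 6 7 8

so w = (4, 6, 8, 5, 3, 7, 1, 2).

Fulton essential set (4 of the 19 Rothe cells):

[(3, 5, 1), (3, 7, 2), (4, 3, 0), (6, 2, 0)]


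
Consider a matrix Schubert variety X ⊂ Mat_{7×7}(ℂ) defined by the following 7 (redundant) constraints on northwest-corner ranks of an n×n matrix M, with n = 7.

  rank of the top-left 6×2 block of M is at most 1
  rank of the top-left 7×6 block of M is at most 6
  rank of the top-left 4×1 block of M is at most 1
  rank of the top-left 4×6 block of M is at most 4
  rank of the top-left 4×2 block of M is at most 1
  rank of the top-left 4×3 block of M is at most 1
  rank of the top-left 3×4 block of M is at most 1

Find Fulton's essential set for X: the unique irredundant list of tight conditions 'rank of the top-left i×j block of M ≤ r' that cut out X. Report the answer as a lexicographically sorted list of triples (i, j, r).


Recovering R(i,j) via the rank-extension bound from the 7 conditions:

  R[1]: 1 | 1 | 1 | 1 | 1 | 1 | 1
  R[2]: 1 | 1 | 1 | 1 | 2 | 2 | 2
  R[3]: 1 | 1 | 1 | 1 | 2 | 3 | 3
  R[4]: 1 | 1 | 1 | 2 | 3 | 4 | 4
  R[5]: 1 | 1 | 2 | 3 | 4 | 5 | 5
  R[6]: 1 | 1 | 2 | 3 | 4 | 5 | 6
  R[7]: 1 | 2 | 3 | 4 | 5 | 6 | 7

so w = (1, 5, 6, 4, 3, 7, 2).

D(w) has 10 cells with 3 SE-corners; essential set:

[(3, 4, 1), (4, 3, 1), (6, 2, 1)]


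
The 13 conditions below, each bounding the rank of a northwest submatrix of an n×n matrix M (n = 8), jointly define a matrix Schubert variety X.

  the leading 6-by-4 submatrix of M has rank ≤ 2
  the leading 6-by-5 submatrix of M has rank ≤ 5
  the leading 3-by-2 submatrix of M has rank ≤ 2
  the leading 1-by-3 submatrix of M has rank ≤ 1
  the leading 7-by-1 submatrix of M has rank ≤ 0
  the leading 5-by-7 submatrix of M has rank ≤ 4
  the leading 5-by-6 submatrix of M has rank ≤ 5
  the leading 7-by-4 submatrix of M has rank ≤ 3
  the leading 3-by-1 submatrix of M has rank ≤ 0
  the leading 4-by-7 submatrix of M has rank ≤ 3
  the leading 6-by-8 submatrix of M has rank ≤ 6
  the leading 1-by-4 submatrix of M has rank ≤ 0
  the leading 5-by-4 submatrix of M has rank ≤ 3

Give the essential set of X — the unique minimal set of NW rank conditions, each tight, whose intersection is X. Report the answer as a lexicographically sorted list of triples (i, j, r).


Recovering R(i,j) via the rank-extension bound from the 13 conditions:

  row 1: 0 0 0 0 1 1 1 1
  row 2: 0 1 1 1 2 2 2 2
  row 3: 0 1 2 2 3 3 3 3
  row 4: 0 1 2 2 3 3 3 4
  row 5: 0 1 2 2 3 4 4 5
  row 6: 0 1 2 2 3 4 5 6
  row 7: 0 1 2 3 4 5 6 7
  row 8: 1 2 3 4 5 6 7 8

second differences of R give the permutation w = (5, 2, 3, 8, 6, 7, 4, 1).

Rothe diagram D(w) (15 cells), 4 SE-corners (essential conditions):

[(1, 4, 0), (4, 7, 3), (6, 4, 2), (7, 1, 0)]


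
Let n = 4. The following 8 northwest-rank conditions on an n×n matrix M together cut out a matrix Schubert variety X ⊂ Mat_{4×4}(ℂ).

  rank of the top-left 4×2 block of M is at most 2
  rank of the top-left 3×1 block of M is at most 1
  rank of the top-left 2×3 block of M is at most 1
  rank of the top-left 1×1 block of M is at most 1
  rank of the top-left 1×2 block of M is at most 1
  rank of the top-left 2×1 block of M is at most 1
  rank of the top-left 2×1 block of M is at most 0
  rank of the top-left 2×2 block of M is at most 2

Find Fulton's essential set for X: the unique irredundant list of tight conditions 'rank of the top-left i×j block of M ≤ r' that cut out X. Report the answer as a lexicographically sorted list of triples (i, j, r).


The tightest implied rank at each (i,j), from the 8 conditions:

  row 1: 0, 1, 1, 1
  row 2: 0, 1, 1, 2
  row 3: 1, 2, 2, 3
  row 4: 1, 2, 3, 4

so w = (2, 4, 1, 3).

ℓ(w)=3; the 2 essential cells (i,j,r):

[(2, 1, 0), (2, 3, 1)]


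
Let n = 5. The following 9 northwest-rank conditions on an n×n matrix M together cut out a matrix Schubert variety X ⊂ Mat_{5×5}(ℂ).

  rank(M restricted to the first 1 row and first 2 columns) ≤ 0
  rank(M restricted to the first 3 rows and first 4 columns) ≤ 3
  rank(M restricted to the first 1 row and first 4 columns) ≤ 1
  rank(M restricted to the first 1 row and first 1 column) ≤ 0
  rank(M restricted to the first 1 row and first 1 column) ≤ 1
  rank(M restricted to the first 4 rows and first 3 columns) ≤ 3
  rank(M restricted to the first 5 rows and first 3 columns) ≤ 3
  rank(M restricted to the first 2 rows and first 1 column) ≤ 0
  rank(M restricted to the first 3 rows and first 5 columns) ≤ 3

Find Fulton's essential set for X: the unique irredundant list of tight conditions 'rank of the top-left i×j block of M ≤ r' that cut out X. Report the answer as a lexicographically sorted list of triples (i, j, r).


The tightest implied rank at each (i,j), from the 9 conditions:

  row 1: 0 0 1 1 1
  row 2: 0 1 2 2 2
  row 3: 1 2 3 3 3
  row 4: 1 2 3 4 4
  row 5: 1 2 3 4 5

giving w = (3, 2, 1, 4, 5) via Δ²R.

ℓ(w)=3; the 2 essential cells (i,j,r):

[(1, 2, 0), (2, 1, 0)]


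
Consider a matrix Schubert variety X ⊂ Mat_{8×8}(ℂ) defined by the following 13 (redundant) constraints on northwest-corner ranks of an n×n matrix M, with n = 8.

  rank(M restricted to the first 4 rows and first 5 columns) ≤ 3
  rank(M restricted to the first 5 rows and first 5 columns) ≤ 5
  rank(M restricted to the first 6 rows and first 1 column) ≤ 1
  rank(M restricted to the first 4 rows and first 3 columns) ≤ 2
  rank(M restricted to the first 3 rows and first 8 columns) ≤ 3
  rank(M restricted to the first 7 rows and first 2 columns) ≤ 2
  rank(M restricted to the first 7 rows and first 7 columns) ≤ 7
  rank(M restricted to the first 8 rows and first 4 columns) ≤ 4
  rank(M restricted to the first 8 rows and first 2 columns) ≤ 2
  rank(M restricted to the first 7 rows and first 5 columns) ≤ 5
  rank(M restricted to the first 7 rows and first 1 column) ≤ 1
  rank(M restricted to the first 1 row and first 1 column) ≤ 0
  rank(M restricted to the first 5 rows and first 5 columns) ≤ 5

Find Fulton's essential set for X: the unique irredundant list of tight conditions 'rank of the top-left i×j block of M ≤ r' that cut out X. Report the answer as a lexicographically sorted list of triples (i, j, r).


Propagating the 13 rank bounds to every northwest block:

  row 1: 0 | 1 | 1 | 1 | 1 | 1 | 1 | 1
  row 2: 1 | 2 | 2 | 2 | 2 | 2 | 2 | 2
  row 3: 1 | 2 | 2 | 3 | 3 | 3 | 3 | 3
  row 4: 1 | 2 | 2 | 3 | 3 | 4 | 4 | 4
  row 5: 1 | 2 | 3 | 4 | 4 | 5 | 5 | 5
  row 6: 1 | 2 | 3 | 4 | 5 | 6 | 6 | 6
  row 7: 1 | 2 | 3 | 4 | 5 | 6 | 7 | 7
  row 8: 1 | 2 | 3 | 4 | 5 | 6 | 7 | 8

second differences of R give the permutation w = (2, 1, 4, 6, 3, 5, 7, 8).

ℓ(w)=4; the 3 essential cells (i,j,r):

[(1, 1, 0), (4, 3, 2), (4, 5, 3)]
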